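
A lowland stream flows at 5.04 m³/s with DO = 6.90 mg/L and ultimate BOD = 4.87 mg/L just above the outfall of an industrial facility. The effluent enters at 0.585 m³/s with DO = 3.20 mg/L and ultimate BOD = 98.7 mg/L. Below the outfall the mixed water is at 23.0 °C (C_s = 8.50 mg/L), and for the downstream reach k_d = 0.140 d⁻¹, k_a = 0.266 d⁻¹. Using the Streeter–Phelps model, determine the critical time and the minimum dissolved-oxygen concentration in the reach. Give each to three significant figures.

Mixed DO = (5.04×6.90 + 0.585×3.20)/(5.04+0.585) = 36.65/5.625 = 6.515 mg/L.
Mixed L₀ = (5.04×4.87 + 0.585×98.7)/(5.625) = 82.28/5.625 = 14.63 mg/L.
Initial deficit D₀ = C_s − DO₀ = 8.50 − 6.515 = 1.985 mg/L.
t_c = (1/0.1260) ln[(0.266/0.140)(1 − 1.985×0.1260/(0.140×14.63))] = 7.937 × ln(1.668) = 4.060 d.
D_c = (0.140/0.266) × 14.63 × e^(−0.140×4.060) = 0.5263 × 14.63 × 0.5664 = 4.361 mg/L.
Minimum DO = 8.50 − 4.361 = 4.139 mg/L.

t_c ≈ 4.06 d; minimum DO ≈ 4.14 mg/L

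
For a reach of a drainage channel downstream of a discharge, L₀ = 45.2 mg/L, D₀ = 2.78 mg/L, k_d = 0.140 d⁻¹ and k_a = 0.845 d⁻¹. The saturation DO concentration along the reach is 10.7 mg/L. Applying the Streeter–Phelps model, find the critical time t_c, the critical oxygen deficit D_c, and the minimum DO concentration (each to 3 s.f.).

At the critical point dD/dt = 0, so k_d L₀ e^(−k_d t) = k_a D. Substituting D(t) from the Streeter–Phelps equation and solving for t gives
t_c = ln[(k_a/k_d)(1 − D₀(k_a−k_d)/(k_d L₀))] / (k_a−k_d).
Here k_a−k_d = 0.7050 d⁻¹ and 1 − D₀(k_a−k_d)/(k_d L₀) = 1 − 2.78×0.7050/(0.140×45.2) = 0.6903, so
t_c = ln(6.036 × 0.6903) / 0.7050 = 1.427 / 0.7050 = 2.024 d.
D_c = (k_d/k_a) L₀ e^(−k_d t_c) = (0.140/0.845) × 45.2 × e^(−0.140×2.024) = 0.1657 × 45.2 × 0.7532 = 5.641 mg/L.
Minimum DO = C_s − D_c = 10.7 − 5.641 = 5.059 mg/L.

t_c ≈ 2.02 d; D_c ≈ 5.64 mg/L; min DO ≈ 5.06 mg/L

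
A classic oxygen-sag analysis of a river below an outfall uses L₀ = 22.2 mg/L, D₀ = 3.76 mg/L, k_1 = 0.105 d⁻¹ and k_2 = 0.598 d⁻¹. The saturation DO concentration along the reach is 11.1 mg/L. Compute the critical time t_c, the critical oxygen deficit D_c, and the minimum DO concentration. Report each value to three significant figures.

t_c ≈ 0.312 d; D_c ≈ 3.77 mg/L; min DO ≈ 7.33 mg/L

t_c = [1/(k_2−k_1)] ln[(k_2/k_1)(1 − D₀(k_2−k_1)/(k_1 L₀))]
= [1/(0.598−0.105)] ln[(0.598/0.105)(1 − 3.76×0.4930/(0.105×22.2))]
= (1/0.4930) ln[5.695 × 0.2048] = 2.028 × ln(1.166) = 2.028 × 0.1538 = 0.3119 d.
D_c = (k_1/k_2) L₀ e^(−k_1 t_c) = (0.105/0.598) × 22.2 × e^(−0.105×0.3119) = 0.1756 × 22.2 × 0.9678 = 3.772 mg/L.
Minimum DO = C_s − D_c = 11.1 − 3.772 = 7.328 mg/L.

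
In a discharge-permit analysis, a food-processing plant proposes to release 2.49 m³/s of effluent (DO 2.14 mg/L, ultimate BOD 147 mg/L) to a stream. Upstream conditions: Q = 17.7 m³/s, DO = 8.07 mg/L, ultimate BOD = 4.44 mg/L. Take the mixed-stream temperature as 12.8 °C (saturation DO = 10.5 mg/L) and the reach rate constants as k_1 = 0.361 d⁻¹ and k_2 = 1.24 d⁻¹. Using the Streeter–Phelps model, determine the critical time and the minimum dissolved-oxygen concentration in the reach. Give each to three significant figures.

Mixed DO = (17.7×8.07 + 2.49×2.14)/(17.7+2.49) = 148.2/20.19 = 7.339 mg/L.
Mixed L₀ = (17.7×4.44 + 2.49×147)/(20.19) = 444.6/20.19 = 22.02 mg/L.
Initial deficit D₀ = C_s − DO₀ = 10.5 − 7.339 = 3.161 mg/L.
t_c = (1/0.8790) ln[(1.24/0.361)(1 − 3.161×0.8790/(0.361×22.02))] = 1.138 × ln(2.234) = 0.9146 d.
D_c = (0.361/1.24) × 22.02 × e^(−0.361×0.9146) = 0.2911 × 22.02 × 0.7188 = 4.608 mg/L.
Minimum DO = 10.5 − 4.608 = 5.892 mg/L.

t_c ≈ 0.915 d; minimum DO ≈ 5.89 mg/L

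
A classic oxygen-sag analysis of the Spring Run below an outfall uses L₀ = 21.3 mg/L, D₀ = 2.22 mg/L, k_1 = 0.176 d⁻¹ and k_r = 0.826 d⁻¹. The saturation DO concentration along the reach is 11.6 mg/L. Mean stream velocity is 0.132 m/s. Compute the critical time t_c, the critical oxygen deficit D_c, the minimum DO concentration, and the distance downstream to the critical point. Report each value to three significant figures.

t_c ≈ 1.63 d; D_c ≈ 3.41 mg/L; min DO ≈ 8.19 mg/L; x_c ≈ 18.6 km

t_c = [1/(k_r−k_1)] ln[(k_r/k_1)(1 − D₀(k_r−k_1)/(k_1 L₀))]
= [1/(0.826−0.176)] ln[(0.826/0.176)(1 − 2.22×0.6500/(0.176×21.3))]
= (1/0.6500) ln[4.693 × 0.6151] = 1.538 × ln(2.887) = 1.538 × 1.060 = 1.631 d.
D_c = (k_1/k_r) L₀ e^(−k_1 t_c) = (0.176/0.826) × 21.3 × e^(−0.176×1.631) = 0.2131 × 21.3 × 0.7505 = 3.406 mg/L.
Minimum DO = C_s − D_c = 11.6 − 3.406 = 8.194 mg/L.
x_c = v t_c = 0.132 m/s × 1.631 d × 86400 s/d = 18600 m ≈ 18.6 km.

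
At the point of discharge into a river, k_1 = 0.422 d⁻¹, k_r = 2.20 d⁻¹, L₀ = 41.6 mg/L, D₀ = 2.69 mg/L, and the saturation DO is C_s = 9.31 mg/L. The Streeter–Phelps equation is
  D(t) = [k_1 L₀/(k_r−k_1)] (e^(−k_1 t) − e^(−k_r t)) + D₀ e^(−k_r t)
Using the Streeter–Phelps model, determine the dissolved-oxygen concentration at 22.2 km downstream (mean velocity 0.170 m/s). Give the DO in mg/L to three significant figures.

Travel time t = x/v = 22.2 km / (0.170 m/s) = 22200 m / 0.170 m/s = 130600 s = 1.511 d.
k_1 L₀/(k_r−k_1) = 0.422×41.6/(2.20−0.422) = 17.56/1.778 = 9.874 mg/L.
e^(−k_1 t) = e^(−0.422×1.511) = 0.5284; e^(−k_r t) = e^(−2.20×1.511) = 0.03597.
D = 9.874 × (0.5284 − 0.03597) + 2.69 × 0.03597 = 4.862 + 0.09675 = 4.959 mg/L.
DO = C_s − D = 9.31 − 4.959 = 4.351 mg/L.

DO ≈ 4.35 mg/L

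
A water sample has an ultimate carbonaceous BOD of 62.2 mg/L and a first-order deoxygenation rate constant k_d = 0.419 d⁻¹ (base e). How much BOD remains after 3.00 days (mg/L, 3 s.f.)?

L_t = L₀ e^(−k_d t) = 62.2 × e^(−0.419×3.00) = 62.2 × 0.2845 = 17.70 mg/L.

L ≈ 17.7 mg/L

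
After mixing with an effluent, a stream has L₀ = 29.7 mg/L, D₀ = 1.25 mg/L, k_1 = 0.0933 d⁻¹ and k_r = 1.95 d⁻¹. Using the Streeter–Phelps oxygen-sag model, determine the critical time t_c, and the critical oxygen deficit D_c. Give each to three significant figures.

t_c = [1/(k_r−k_1)] ln[(k_r/k_1)(1 − D₀(k_r−k_1)/(k_1 L₀))]
= [1/(1.95−0.0933)] ln[(1.95/0.0933)(1 − 1.25×1.857/(0.0933×29.7))]
= (1/1.857) ln[20.90 × 0.1624] = 0.5386 × ln(3.395) = 0.5386 × 1.222 = 0.6583 d.
D_c = (k_1/k_r) L₀ e^(−k_1 t_c) = (0.0933/1.95) × 29.7 × e^(−0.0933×0.6583) = 0.04785 × 29.7 × 0.9404 = 1.336 mg/L.

t_c ≈ 0.658 d; D_c ≈ 1.34 mg/L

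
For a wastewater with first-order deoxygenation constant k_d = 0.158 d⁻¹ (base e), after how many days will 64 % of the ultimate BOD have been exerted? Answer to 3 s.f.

y/L₀ = 1 − e^(−k_d t) = 0.64 ⇒ e^(−k_d t) = 0.360
t = −ln(0.360) / 0.158 = 1.022 / 0.158 = 6.466 d.

t ≈ 6.47 d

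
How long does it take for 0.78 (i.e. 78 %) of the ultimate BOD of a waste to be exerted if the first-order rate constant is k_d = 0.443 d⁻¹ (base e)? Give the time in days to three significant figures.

t ≈ 3.42 d

y/L₀ = 1 − e^(−k_d t) = 0.78 ⇒ e^(−k_d t) = 0.220
t = −ln(0.220) / 0.443 = 1.514 / 0.443 = 3.418 d.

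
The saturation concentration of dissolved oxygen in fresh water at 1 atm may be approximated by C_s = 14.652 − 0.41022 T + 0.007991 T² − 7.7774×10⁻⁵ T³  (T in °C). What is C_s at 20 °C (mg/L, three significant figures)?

C_s ≈ 9.02 mg/L

C_s = 14.652 − 0.41022×20 + 0.007991×20² − 7.7774×10⁻⁵×20³ = 9.022 mg/L.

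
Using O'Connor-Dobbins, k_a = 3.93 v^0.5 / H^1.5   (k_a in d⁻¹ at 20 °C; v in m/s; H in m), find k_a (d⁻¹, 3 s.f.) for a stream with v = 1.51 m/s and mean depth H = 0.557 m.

k_a ≈ 11.6 d⁻¹

k_a = 3.93 × 1.51^0.5 / 0.557^1.5 = 3.93 × 1.229 / 0.4157 = 11.62 d⁻¹.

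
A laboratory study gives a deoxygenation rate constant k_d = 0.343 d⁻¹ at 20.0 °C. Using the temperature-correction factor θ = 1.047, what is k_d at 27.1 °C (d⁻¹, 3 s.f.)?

k_d ≈ 0.475 d⁻¹

k_d(T₂) = k_d(T₁) · θ^(T₂−T₁) = 0.343 × 1.047^(27.1−20.0)
= 0.343 × 1.047^7.10 = 0.343 × 1.386 = 0.4752 d⁻¹.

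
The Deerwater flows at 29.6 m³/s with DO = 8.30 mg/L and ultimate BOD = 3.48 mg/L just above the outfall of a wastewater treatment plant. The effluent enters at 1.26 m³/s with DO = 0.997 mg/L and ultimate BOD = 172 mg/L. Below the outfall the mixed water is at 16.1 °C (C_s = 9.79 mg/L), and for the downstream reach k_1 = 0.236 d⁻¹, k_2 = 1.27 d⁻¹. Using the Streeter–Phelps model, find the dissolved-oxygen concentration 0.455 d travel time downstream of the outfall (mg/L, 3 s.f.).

DO ≈ 7.99 mg/L

Mixed DO = (29.6×8.30 + 1.26×0.997)/(29.6+1.26) = 246.9/30.86 = 8.002 mg/L.
Mixed L₀ = (29.6×3.48 + 1.26×172)/(30.86) = 319.7/30.86 = 10.36 mg/L.
Initial deficit D₀ = C_s − DO₀ = 9.79 − 8.002 = 1.788 mg/L.
D(0.455) = [0.236×10.36/(1.27−0.236)](e^(−0.236×0.455) − e^(−1.27×0.455)) + 1.788 e^(−1.27×0.455)
= 2.365 × (0.8982 − 0.5611) + 1.788 × 0.5611 = 1.800 mg/L.
DO = 9.79 − 1.800 = 7.990 mg/L.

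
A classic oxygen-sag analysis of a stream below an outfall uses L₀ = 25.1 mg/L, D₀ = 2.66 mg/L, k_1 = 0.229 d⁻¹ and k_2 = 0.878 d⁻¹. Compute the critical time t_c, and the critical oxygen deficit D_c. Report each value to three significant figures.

t_c ≈ 1.52 d; D_c ≈ 4.62 mg/L

t_c = [1/(k_2−k_1)] ln[(k_2/k_1)(1 − D₀(k_2−k_1)/(k_1 L₀))]
= [1/(0.878−0.229)] ln[(0.878/0.229)(1 − 2.66×0.6490/(0.229×25.1))]
= (1/0.6490) ln[3.834 × 0.6997] = 1.541 × ln(2.683) = 1.541 × 0.9868 = 1.520 d.
D_c = (k_1/k_2) L₀ e^(−k_1 t_c) = (0.229/0.878) × 25.1 × e^(−0.229×1.520) = 0.2608 × 25.1 × 0.7060 = 4.622 mg/L.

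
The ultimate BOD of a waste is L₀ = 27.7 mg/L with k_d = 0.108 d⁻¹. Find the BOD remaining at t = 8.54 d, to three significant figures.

L ≈ 11.0 mg/L

L_t = L₀ e^(−k_d t) = 27.7 × e^(−0.108×8.54) = 27.7 × 0.3976 = 11.01 mg/L.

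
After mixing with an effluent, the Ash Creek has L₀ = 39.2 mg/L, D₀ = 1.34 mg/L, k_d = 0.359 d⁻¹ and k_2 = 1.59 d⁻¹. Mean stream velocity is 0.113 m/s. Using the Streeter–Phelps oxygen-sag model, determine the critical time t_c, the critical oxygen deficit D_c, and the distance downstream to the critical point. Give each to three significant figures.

t_c ≈ 1.11 d; D_c ≈ 5.95 mg/L; x_c ≈ 10.8 km

At the critical point dD/dt = 0, so k_d L₀ e^(−k_d t) = k_2 D. Substituting D(t) from the Streeter–Phelps equation and solving for t gives
t_c = ln[(k_2/k_d)(1 − D₀(k_2−k_d)/(k_d L₀))] / (k_2−k_d).
Here k_2−k_d = 1.231 d⁻¹ and 1 − D₀(k_2−k_d)/(k_d L₀) = 1 − 1.34×1.231/(0.359×39.2) = 0.8828, so
t_c = ln(4.429 × 0.8828) / 1.231 = 1.363 / 1.231 = 1.108 d.
D_c = (k_d/k_2) L₀ e^(−k_d t_c) = (0.359/1.59) × 39.2 × e^(−0.359×1.108) = 0.2258 × 39.2 × 0.6719 = 5.947 mg/L.
x_c = v t_c = 0.113 m/s × 1.108 d × 86400 s/d = 10810 m ≈ 10.8 km.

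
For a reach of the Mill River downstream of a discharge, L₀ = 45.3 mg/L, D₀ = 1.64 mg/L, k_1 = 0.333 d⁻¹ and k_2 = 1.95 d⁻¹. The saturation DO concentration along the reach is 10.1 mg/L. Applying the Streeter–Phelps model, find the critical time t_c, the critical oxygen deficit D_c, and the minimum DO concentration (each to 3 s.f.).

t_c = [1/(k_2−k_1)] ln[(k_2/k_1)(1 − D₀(k_2−k_1)/(k_1 L₀))]
= [1/(1.95−0.333)] ln[(1.95/0.333)(1 − 1.64×1.617/(0.333×45.3))]
= (1/1.617) ln[5.856 × 0.8242] = 0.6184 × ln(4.826) = 0.6184 × 1.574 = 0.9735 d.
D_c = (k_1/k_2) L₀ e^(−k_1 t_c) = (0.333/1.95) × 45.3 × e^(−0.333×0.9735) = 0.1708 × 45.3 × 0.7231 = 5.594 mg/L.
Minimum DO = C_s − D_c = 10.1 − 5.594 = 4.506 mg/L.

t_c ≈ 0.973 d; D_c ≈ 5.59 mg/L; min DO ≈ 4.51 mg/L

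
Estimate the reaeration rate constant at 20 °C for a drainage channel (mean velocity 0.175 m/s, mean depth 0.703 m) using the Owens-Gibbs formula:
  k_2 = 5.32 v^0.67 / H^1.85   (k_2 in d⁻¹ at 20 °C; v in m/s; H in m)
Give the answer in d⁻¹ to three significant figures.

k_2 = 5.32 × 0.175^0.67 / 0.703^1.85 = 5.32 × 0.3111 / 0.5210 = 3.176 d⁻¹.

k_2 ≈ 3.18 d⁻¹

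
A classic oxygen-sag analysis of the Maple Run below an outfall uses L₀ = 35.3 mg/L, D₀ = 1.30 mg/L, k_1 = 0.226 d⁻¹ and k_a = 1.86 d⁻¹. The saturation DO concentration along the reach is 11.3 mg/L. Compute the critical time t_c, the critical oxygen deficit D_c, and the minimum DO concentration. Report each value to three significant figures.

t_c ≈ 1.10 d; D_c ≈ 3.34 mg/L; min DO ≈ 7.96 mg/L

With k_a/k_1 = 8.230 and 1 − D₀(k_a−k_1)/(k_1 L₀) = 0.7337,
t_c = ln(8.230 × 0.7337) / (1.86 − 0.226) = ln(6.039) / 1.634 = 1.798/1.634 = 1.100 d.
D_c = (k_1/k_a) L₀ e^(−k_1 t_c) = (0.226/1.86) × 35.3 × e^(−0.226×1.100) = 0.1215 × 35.3 × 0.7798 = 3.345 mg/L.
Minimum DO = C_s − D_c = 11.3 − 3.345 = 7.955 mg/L.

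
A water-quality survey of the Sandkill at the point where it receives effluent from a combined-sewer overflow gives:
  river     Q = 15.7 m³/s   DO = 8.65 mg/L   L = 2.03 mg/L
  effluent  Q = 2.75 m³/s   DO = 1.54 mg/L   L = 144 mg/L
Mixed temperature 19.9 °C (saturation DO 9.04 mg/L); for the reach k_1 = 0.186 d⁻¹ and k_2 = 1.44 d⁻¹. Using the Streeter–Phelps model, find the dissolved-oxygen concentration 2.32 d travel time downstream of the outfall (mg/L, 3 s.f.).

Mixed DO = (15.7×8.65 + 2.75×1.54)/(15.7+2.75) = 140.0/18.45 = 7.590 mg/L.
Mixed L₀ = (15.7×2.03 + 2.75×144)/(18.45) = 427.9/18.45 = 23.19 mg/L.
Initial deficit D₀ = C_s − DO₀ = 9.04 − 7.590 = 1.450 mg/L.
D(2.32) = [0.186×23.19/(1.44−0.186)](e^(−0.186×2.32) − e^(−1.44×2.32)) + 1.450 e^(−1.44×2.32)
= 3.440 × (0.6495 − 0.03541) + 1.450 × 0.03541 = 2.164 mg/L.
DO = 9.04 − 2.164 = 6.876 mg/L.

DO ≈ 6.88 mg/L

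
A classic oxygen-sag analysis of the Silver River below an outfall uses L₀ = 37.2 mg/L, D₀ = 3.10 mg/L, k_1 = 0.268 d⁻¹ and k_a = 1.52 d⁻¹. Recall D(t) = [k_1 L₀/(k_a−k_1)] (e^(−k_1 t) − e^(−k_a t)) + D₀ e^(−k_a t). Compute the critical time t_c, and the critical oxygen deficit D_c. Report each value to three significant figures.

At the critical point dD/dt = 0, so k_1 L₀ e^(−k_1 t) = k_a D. Substituting D(t) from the Streeter–Phelps equation and solving for t gives
t_c = ln[(k_a/k_1)(1 − D₀(k_a−k_1)/(k_1 L₀))] / (k_a−k_1).
Here k_a−k_1 = 1.252 d⁻¹ and 1 − D₀(k_a−k_1)/(k_1 L₀) = 1 − 3.10×1.252/(0.268×37.2) = 0.6107, so
t_c = ln(5.672 × 0.6107) / 1.252 = 1.242 / 1.252 = 0.9923 d.
D_c = (k_1/k_a) L₀ e^(−k_1 t_c) = (0.268/1.52) × 37.2 × e^(−0.268×0.9923) = 0.1763 × 37.2 × 0.7665 = 5.027 mg/L.

t_c ≈ 0.992 d; D_c ≈ 5.03 mg/L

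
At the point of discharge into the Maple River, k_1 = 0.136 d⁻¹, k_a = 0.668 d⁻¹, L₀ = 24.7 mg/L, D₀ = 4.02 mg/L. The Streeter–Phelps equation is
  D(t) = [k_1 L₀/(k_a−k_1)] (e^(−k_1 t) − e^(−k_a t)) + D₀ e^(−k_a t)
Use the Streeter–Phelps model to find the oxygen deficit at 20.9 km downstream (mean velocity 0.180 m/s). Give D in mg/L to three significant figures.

D ≈ 4.32 mg/L

Travel time t = x/v = 20.9 km / (0.180 m/s) = 20900 m / 0.180 m/s = 116100 s = 1.344 d.
k_1 L₀/(k_a−k_1) = 0.136×24.7/(0.668−0.136) = 3.359/0.5320 = 6.314 mg/L.
e^(−k_1 t) = e^(−0.136×1.344) = 0.8330; e^(−k_a t) = e^(−0.668×1.344) = 0.4075.
D = 6.314 × (0.8330 − 0.4075) + 4.02 × 0.4075 = 2.686 + 1.638 = 4.325 mg/L.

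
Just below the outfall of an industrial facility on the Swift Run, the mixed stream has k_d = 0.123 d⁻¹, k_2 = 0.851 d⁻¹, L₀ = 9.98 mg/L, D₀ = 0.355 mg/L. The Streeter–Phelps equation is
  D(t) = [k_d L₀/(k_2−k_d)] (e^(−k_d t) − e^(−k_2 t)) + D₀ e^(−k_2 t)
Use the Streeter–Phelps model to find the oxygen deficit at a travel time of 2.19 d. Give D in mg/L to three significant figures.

k_d L₀/(k_2−k_d) = 0.123×9.98/(0.851−0.123) = 1.228/0.7280 = 1.686 mg/L.
e^(−k_d t) = e^(−0.123×2.190) = 0.7639; e^(−k_2 t) = e^(−0.851×2.190) = 0.1551.
D = 1.686 × (0.7639 − 0.1551) + 0.355 × 0.1551 = 1.026 + 0.05506 = 1.082 mg/L.

D ≈ 1.08 mg/L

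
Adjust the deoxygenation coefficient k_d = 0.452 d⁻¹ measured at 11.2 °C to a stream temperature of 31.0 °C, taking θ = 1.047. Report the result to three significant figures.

k_d(T₂) = k_d(T₁) · θ^(T₂−T₁) = 0.452 × 1.047^(31.0−11.2)
= 0.452 × 1.047^19.8 = 0.452 × 2.483 = 1.122 d⁻¹.

k_d ≈ 1.12 d⁻¹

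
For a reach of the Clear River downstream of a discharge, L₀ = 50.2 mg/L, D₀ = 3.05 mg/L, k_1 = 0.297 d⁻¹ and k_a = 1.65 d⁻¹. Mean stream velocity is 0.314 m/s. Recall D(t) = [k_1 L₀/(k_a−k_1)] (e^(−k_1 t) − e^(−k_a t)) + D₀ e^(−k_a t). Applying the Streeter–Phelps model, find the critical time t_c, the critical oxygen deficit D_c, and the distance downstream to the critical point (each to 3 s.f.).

t_c ≈ 1.03 d; D_c ≈ 6.66 mg/L; x_c ≈ 27.9 km

With k_a/k_1 = 5.556 and 1 − D₀(k_a−k_1)/(k_1 L₀) = 0.7232,
t_c = ln(5.556 × 0.7232) / (1.65 − 0.297) = ln(4.018) / 1.353 = 1.391/1.353 = 1.028 d.
D_c = (k_1/k_a) L₀ e^(−k_1 t_c) = (0.297/1.65) × 50.2 × e^(−0.297×1.028) = 0.1800 × 50.2 × 0.7369 = 6.659 mg/L.
x_c = v t_c = 0.314 m/s × 1.028 d × 86400 s/d = 27890 m ≈ 27.9 km.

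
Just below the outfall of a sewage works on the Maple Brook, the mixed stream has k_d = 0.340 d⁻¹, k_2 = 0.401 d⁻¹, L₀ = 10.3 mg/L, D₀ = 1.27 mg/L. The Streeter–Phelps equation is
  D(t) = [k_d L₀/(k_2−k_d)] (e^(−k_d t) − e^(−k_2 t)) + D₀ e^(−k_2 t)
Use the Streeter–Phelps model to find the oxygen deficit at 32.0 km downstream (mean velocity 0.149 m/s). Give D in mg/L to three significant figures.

Travel time t = x/v = 32.0 km / (0.149 m/s) = 32000 m / 0.149 m/s = 214800 s = 2.486 d.
k_d L₀/(k_2−k_d) = 0.340×10.3/(0.401−0.340) = 3.502/0.06100 = 57.41 mg/L.
e^(−k_d t) = e^(−0.340×2.486) = 0.4295; e^(−k_2 t) = e^(−0.401×2.486) = 0.3691.
D = 57.41 × (0.4295 − 0.3691) + 1.27 × 0.3691 = 3.469 + 0.4687 = 3.938 mg/L.

D ≈ 3.94 mg/L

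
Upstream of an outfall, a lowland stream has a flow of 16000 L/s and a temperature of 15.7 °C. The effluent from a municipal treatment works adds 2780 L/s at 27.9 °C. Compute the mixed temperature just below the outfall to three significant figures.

17.5 °C

Flow-weighted mixing: C = (Q_r C_r + Q_w C_w)/(Q_r + Q_w)
= (16000×15.7 + 2780×27.9)/(16000 + 2780) = 328800/18780 = 17.51 °C.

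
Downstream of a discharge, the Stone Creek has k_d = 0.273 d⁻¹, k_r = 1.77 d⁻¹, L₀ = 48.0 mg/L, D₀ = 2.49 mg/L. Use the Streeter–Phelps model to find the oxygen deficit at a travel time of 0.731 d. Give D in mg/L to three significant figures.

D ≈ 5.45 mg/L

k_d L₀/(k_r−k_d) = 0.273×48.0/(1.77−0.273) = 13.10/1.497 = 8.754 mg/L.
e^(−k_d t) = e^(−0.273×0.7310) = 0.8191; e^(−k_r t) = e^(−1.77×0.7310) = 0.2742.
D = 8.754 × (0.8191 − 0.2742) + 2.49 × 0.2742 = 4.770 + 0.6828 = 5.452 mg/L.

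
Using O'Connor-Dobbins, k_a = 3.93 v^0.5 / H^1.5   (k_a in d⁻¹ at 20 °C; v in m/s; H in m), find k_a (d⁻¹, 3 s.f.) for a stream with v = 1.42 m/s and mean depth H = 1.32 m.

k_a = 3.93 × 1.42^0.5 / 1.32^1.5 = 3.93 × 1.192 / 1.517 = 3.088 d⁻¹.

k_a ≈ 3.09 d⁻¹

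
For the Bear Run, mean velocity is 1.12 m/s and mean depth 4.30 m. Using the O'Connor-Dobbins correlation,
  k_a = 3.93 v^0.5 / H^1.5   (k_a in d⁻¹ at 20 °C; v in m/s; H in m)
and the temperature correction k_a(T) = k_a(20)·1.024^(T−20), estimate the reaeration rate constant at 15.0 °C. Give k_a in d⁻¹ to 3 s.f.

k_a ≈ 0.414 d⁻¹

k_a(20) = 3.93 × 1.12^0.5 / 4.30^1.5 = 3.93 × 1.058 / 8.917 = 0.4664 d⁻¹.
k_a(15.0) = 0.4664 × 1.024^(15.0−20) = 0.4664 × 0.8882 = 0.4143 d⁻¹.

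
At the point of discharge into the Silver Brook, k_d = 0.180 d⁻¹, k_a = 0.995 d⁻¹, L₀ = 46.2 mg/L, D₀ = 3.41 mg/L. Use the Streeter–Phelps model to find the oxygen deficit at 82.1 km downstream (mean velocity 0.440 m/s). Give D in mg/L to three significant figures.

D ≈ 6.12 mg/L

Travel time t = x/v = 82.1 km / (0.440 m/s) = 82100 m / 0.440 m/s = 186600 s = 2.160 d.
k_d L₀/(k_a−k_d) = 0.180×46.2/(0.995−0.180) = 8.316/0.8150 = 10.20 mg/L.
e^(−k_d t) = e^(−0.180×2.160) = 0.6779; e^(−k_a t) = e^(−0.995×2.160) = 0.1166.
D = 10.20 × (0.6779 − 0.1166) + 3.41 × 0.1166 = 5.727 + 0.3977 = 6.125 mg/L.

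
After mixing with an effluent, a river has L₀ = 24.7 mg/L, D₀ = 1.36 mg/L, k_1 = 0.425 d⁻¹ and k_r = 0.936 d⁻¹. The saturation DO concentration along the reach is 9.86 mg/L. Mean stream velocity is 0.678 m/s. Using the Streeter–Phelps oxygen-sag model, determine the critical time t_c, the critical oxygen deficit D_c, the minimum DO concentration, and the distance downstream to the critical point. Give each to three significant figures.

t_c ≈ 1.41 d; D_c ≈ 6.16 mg/L; min DO ≈ 3.70 mg/L; x_c ≈ 82.7 km

At the critical point dD/dt = 0, so k_1 L₀ e^(−k_1 t) = k_r D. Substituting D(t) from the Streeter–Phelps equation and solving for t gives
t_c = ln[(k_r/k_1)(1 − D₀(k_r−k_1)/(k_1 L₀))] / (k_r−k_1).
Here k_r−k_1 = 0.5110 d⁻¹ and 1 − D₀(k_r−k_1)/(k_1 L₀) = 1 − 1.36×0.5110/(0.425×24.7) = 0.9338, so
t_c = ln(2.202 × 0.9338) / 0.5110 = 0.7210 / 0.5110 = 1.411 d.
D_c = (k_1/k_r) L₀ e^(−k_1 t_c) = (0.425/0.936) × 24.7 × e^(−0.425×1.411) = 0.4541 × 24.7 × 0.5490 = 6.157 mg/L.
Minimum DO = C_s − D_c = 9.86 − 6.157 = 3.703 mg/L.
x_c = v t_c = 0.678 m/s × 1.411 d × 86400 s/d = 82660 m ≈ 82.7 km.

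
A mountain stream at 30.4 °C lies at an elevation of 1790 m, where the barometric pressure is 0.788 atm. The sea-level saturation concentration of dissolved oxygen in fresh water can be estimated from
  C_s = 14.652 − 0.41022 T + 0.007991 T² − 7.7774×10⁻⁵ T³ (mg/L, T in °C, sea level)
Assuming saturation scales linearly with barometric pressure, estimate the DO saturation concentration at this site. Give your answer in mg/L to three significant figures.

C_s ≈ 5.82 mg/L

At sea level: C_s = 14.652 − 0.41022×30.4 + 0.007991×30.4² − 7.7774×10⁻⁵×30.4³ = 7.381 mg/L.
Pressure correction: C_s' = 7.381 × 0.788 = 5.816 mg/L.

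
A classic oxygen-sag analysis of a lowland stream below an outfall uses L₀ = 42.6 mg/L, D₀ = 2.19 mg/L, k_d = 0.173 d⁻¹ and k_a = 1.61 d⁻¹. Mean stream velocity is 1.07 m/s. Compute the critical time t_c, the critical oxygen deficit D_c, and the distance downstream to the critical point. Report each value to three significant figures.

t_c ≈ 1.16 d; D_c ≈ 3.74 mg/L; x_c ≈ 108 km

t_c = [1/(k_a−k_d)] ln[(k_a/k_d)(1 − D₀(k_a−k_d)/(k_d L₀))]
= [1/(1.61−0.173)] ln[(1.61/0.173)(1 − 2.19×1.437/(0.173×42.6))]
= (1/1.437) ln[9.306 × 0.5730] = 0.6959 × ln(5.332) = 0.6959 × 1.674 = 1.165 d.
L(t_c) = L₀ e^(−k_d t_c) = 42.6 × 0.8175 = 34.83 mg/L, and at the critical point k_a D_c = k_d L, so D_c = (0.173/1.61) × 34.83 = 3.742 mg/L.
x_c = v t_c = 1.07 m/s × 1.165 d × 86400 s/d = 107700 m ≈ 108 km.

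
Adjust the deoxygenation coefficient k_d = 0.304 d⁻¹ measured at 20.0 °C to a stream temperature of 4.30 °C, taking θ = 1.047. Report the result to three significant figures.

k_d(T₂) = k_d(T₁) · θ^(T₂−T₁) = 0.304 × 1.047^(4.30−20.0)
= 0.304 × 1.047^-15.7 = 0.304 × 0.4862 = 0.1478 d⁻¹.

k_d ≈ 0.148 d⁻¹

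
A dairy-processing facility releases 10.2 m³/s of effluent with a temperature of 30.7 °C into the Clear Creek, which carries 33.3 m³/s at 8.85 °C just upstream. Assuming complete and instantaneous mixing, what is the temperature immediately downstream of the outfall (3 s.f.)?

14.0 °C

Flow-weighted mixing: C = (Q_r C_r + Q_w C_w)/(Q_r + Q_w)
= (33.3×8.85 + 10.2×30.7)/(33.3 + 10.2) = 607.8/43.50 = 13.97 °C.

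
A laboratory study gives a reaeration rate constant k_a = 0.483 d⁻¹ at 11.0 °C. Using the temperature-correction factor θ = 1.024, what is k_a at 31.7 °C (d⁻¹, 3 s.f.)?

k_a ≈ 0.789 d⁻¹

k_a(T₂) = k_a(T₁) · θ^(T₂−T₁) = 0.483 × 1.024^(31.7−11.0)
= 0.483 × 1.024^20.7 = 0.483 × 1.634 = 0.7891 d⁻¹.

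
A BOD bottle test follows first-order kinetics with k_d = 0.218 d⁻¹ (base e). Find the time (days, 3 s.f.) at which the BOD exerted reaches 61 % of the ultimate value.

t ≈ 4.32 d

y/L₀ = 1 − e^(−k_d t) = 0.61 ⇒ e^(−k_d t) = 0.390
t = −ln(0.390) / 0.218 = 0.9416 / 0.218 = 4.319 d.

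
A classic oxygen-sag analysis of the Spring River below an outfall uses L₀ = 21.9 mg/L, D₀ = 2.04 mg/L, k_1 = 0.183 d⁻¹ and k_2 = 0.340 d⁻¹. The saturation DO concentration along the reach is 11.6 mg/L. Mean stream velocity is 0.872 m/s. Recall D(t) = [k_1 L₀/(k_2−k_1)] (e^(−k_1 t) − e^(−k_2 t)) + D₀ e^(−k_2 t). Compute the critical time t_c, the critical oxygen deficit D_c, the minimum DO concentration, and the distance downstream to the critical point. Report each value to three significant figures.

At the critical point dD/dt = 0, so k_1 L₀ e^(−k_1 t) = k_2 D. Substituting D(t) from the Streeter–Phelps equation and solving for t gives
t_c = ln[(k_2/k_1)(1 − D₀(k_2−k_1)/(k_1 L₀))] / (k_2−k_1).
Here k_2−k_1 = 0.1570 d⁻¹ and 1 − D₀(k_2−k_1)/(k_1 L₀) = 1 − 2.04×0.1570/(0.183×21.9) = 0.9201, so
t_c = ln(1.858 × 0.9201) / 0.1570 = 0.5362 / 0.1570 = 3.415 d.
L(t_c) = L₀ e^(−k_1 t_c) = 21.9 × 0.5353 = 11.72 mg/L, and at the critical point k_2 D_c = k_1 L, so D_c = (0.183/0.340) × 11.72 = 6.310 mg/L.
Minimum DO = C_s − D_c = 11.6 − 6.310 = 5.290 mg/L.
x_c = v t_c = 0.872 m/s × 3.415 d × 86400 s/d = 257300 m ≈ 257 km.

t_c ≈ 3.42 d; D_c ≈ 6.31 mg/L; min DO ≈ 5.29 mg/L; x_c ≈ 257 km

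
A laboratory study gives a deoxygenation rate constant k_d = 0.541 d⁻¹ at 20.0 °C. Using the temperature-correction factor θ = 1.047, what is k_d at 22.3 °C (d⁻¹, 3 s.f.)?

k_d ≈ 0.601 d⁻¹

k_d(T₂) = k_d(T₁) · θ^(T₂−T₁) = 0.541 × 1.047^(22.3−20.0)
= 0.541 × 1.047^2.30 = 0.541 × 1.111 = 0.6013 d⁻¹.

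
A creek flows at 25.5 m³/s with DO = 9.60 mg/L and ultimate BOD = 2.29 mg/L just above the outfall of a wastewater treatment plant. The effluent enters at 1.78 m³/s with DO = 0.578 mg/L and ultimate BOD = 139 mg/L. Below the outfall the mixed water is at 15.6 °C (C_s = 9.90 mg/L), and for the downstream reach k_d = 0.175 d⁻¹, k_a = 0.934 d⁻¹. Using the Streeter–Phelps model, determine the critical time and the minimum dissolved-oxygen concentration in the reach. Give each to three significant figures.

t_c ≈ 1.65 d; minimum DO ≈ 8.33 mg/L

Mixed DO = (25.5×9.60 + 1.78×0.578)/(25.5+1.78) = 245.8/27.28 = 9.011 mg/L.
Mixed L₀ = (25.5×2.29 + 1.78×139)/(27.28) = 305.8/27.28 = 11.21 mg/L.
Initial deficit D₀ = C_s − DO₀ = 9.90 − 9.011 = 0.8887 mg/L.
t_c = (1/0.7590) ln[(0.934/0.175)(1 − 0.8887×0.7590/(0.175×11.21))] = 1.318 × ln(3.502) = 1.651 d.
D_c = (0.175/0.934) × 11.21 × e^(−0.175×1.651) = 0.1874 × 11.21 × 0.7490 = 1.573 mg/L.
Minimum DO = 9.90 − 1.573 = 8.327 mg/L.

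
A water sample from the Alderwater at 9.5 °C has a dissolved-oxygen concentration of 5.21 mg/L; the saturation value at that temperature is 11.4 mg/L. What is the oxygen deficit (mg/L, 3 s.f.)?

D = C_s − C = 11.4 − 5.21 = 6.19 mg/L.

D ≈ 6.19 mg/L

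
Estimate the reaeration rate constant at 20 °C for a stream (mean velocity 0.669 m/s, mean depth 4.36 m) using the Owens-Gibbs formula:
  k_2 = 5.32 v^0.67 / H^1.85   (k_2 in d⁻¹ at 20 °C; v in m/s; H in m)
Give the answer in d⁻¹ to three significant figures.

k_2 ≈ 0.267 d⁻¹

k_2 = 5.32 × 0.669^0.67 / 4.36^1.85 = 5.32 × 0.7639 / 15.24 = 0.2666 d⁻¹.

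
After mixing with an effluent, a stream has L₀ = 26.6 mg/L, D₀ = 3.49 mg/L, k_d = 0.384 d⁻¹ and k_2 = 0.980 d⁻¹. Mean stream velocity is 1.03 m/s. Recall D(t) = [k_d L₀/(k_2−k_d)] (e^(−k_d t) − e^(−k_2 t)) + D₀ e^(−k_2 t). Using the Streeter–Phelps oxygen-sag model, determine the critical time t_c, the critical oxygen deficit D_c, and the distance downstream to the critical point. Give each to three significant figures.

t_c ≈ 1.19 d; D_c ≈ 6.60 mg/L; x_c ≈ 106 km

With k_2/k_d = 2.552 and 1 − D₀(k_2−k_d)/(k_d L₀) = 0.7964,
t_c = ln(2.552 × 0.7964) / (0.980 − 0.384) = ln(2.032) / 0.5960 = 0.7092/0.5960 = 1.190 d.
D_c = (k_d/k_2) L₀ e^(−k_d t_c) = (0.384/0.980) × 26.6 × e^(−0.384×1.190) = 0.3918 × 26.6 × 0.6332 = 6.600 mg/L.
x_c = v t_c = 1.03 m/s × 1.190 d × 86400 s/d = 105900 m ≈ 106 km.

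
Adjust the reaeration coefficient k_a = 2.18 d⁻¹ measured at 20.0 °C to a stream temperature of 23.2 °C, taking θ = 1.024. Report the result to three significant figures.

k_a ≈ 2.35 d⁻¹

k_a(T₂) = k_a(T₁) · θ^(T₂−T₁) = 2.18 × 1.024^(23.2−20.0)
= 2.18 × 1.024^3.20 = 2.18 × 1.079 = 2.352 d⁻¹.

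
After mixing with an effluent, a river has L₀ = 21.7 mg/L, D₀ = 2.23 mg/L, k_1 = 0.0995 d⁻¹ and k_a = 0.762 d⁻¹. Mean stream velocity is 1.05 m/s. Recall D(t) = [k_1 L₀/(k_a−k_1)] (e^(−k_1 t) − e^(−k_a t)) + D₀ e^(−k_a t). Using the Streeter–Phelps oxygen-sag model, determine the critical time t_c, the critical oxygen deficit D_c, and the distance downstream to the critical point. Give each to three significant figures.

t_c ≈ 1.33 d; D_c ≈ 2.48 mg/L; x_c ≈ 121 km

t_c = [1/(k_a−k_1)] ln[(k_a/k_1)(1 − D₀(k_a−k_1)/(k_1 L₀))]
= [1/(0.762−0.0995)] ln[(0.762/0.0995)(1 − 2.23×0.6625/(0.0995×21.7))]
= (1/0.6625) ln[7.658 × 0.3158] = 1.509 × ln(2.418) = 1.509 × 0.8830 = 1.333 d.
L(t_c) = L₀ e^(−k_1 t_c) = 21.7 × 0.8758 = 19.00 mg/L, and at the critical point k_a D_c = k_1 L, so D_c = (0.0995/0.762) × 19.00 = 2.482 mg/L.
x_c = v t_c = 1.05 m/s × 1.333 d × 86400 s/d = 120900 m ≈ 121 km.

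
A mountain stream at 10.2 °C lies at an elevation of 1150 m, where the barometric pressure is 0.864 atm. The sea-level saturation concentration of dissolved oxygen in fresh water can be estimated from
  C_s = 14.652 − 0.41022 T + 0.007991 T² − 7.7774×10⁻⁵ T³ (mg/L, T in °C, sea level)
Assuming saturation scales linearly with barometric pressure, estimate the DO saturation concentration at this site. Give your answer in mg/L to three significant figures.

At sea level: C_s = 14.652 − 0.41022×10.2 + 0.007991×10.2² − 7.7774×10⁻⁵×10.2³ = 11.22 mg/L.
Pressure correction: C_s' = 11.22 × 0.864 = 9.691 mg/L.

C_s ≈ 9.69 mg/L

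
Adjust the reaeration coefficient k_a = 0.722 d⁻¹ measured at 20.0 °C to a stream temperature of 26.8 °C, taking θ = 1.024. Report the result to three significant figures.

k_a ≈ 0.848 d⁻¹

k_a(T₂) = k_a(T₁) · θ^(T₂−T₁) = 0.722 × 1.024^(26.8−20.0)
= 0.722 × 1.024^6.80 = 0.722 × 1.175 = 0.8484 d⁻¹.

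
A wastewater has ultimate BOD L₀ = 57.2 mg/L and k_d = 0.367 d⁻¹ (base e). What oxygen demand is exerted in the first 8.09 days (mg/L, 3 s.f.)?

y ≈ 54.3 mg/L

y_t = L₀(1 − e^(−k_d t)) = 57.2 × (1 − e^(−0.367×8.09))
= 57.2 × (1 − 0.05135) = 57.2 × 0.9486 = 54.26 mg/L.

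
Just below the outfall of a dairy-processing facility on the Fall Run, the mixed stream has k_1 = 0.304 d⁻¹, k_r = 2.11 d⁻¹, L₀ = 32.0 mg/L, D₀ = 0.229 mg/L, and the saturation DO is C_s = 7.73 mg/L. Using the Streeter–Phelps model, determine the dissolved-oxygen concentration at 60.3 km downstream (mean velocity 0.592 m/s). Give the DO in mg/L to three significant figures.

DO ≈ 4.39 mg/L

Travel time t = x/v = 60.3 km / (0.592 m/s) = 60300 m / 0.592 m/s = 101900 s = 1.179 d.
k_1 L₀/(k_r−k_1) = 0.304×32.0/(2.11−0.304) = 9.728/1.806 = 5.386 mg/L.
e^(−k_1 t) = e^(−0.304×1.179) = 0.6988; e^(−k_r t) = e^(−2.11×1.179) = 0.08312.
D = 5.386 × (0.6988 − 0.08312) + 0.229 × 0.08312 = 3.316 + 0.01903 = 3.335 mg/L.
DO = C_s − D = 7.73 − 3.335 = 4.395 mg/L.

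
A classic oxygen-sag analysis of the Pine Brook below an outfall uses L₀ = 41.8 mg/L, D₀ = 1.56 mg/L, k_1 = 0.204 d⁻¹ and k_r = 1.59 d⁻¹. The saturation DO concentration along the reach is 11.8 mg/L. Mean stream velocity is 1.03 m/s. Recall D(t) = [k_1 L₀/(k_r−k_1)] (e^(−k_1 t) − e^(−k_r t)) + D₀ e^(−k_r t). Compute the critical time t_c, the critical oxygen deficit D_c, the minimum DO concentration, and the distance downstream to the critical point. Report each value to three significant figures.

t_c ≈ 1.27 d; D_c ≈ 4.14 mg/L; min DO ≈ 7.66 mg/L; x_c ≈ 113 km

At the critical point dD/dt = 0, so k_1 L₀ e^(−k_1 t) = k_r D. Substituting D(t) from the Streeter–Phelps equation and solving for t gives
t_c = ln[(k_r/k_1)(1 − D₀(k_r−k_1)/(k_1 L₀))] / (k_r−k_1).
Here k_r−k_1 = 1.386 d⁻¹ and 1 − D₀(k_r−k_1)/(k_1 L₀) = 1 − 1.56×1.386/(0.204×41.8) = 0.7464, so
t_c = ln(7.794 × 0.7464) / 1.386 = 1.761 / 1.386 = 1.271 d.
L(t_c) = L₀ e^(−k_1 t_c) = 41.8 × 0.7717 = 32.26 mg/L, and at the critical point k_r D_c = k_1 L, so D_c = (0.204/1.59) × 32.26 = 4.139 mg/L.
Minimum DO = C_s − D_c = 11.8 − 4.139 = 7.661 mg/L.
x_c = v t_c = 1.03 m/s × 1.271 d × 86400 s/d = 113100 m ≈ 113 km.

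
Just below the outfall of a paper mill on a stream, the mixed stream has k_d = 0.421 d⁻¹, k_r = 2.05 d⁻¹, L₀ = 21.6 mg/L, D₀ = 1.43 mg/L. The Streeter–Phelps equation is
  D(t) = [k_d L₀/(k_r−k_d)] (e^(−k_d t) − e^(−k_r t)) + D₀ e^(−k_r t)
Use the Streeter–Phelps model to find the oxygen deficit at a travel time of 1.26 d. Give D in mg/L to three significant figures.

D ≈ 2.97 mg/L

k_d L₀/(k_r−k_d) = 0.421×21.6/(2.05−0.421) = 9.094/1.629 = 5.582 mg/L.
e^(−k_d t) = e^(−0.421×1.260) = 0.5883; e^(−k_r t) = e^(−2.05×1.260) = 0.07555.
D = 5.582 × (0.5883 − 0.07555) + 1.43 × 0.07555 = 2.863 + 0.1080 = 2.971 mg/L.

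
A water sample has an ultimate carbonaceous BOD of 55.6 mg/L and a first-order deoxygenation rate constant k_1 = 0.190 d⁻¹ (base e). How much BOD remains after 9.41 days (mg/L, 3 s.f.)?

L_t = L₀ e^(−k_1 t) = 55.6 × e^(−0.190×9.41) = 55.6 × 0.1673 = 9.303 mg/L.

L ≈ 9.30 mg/L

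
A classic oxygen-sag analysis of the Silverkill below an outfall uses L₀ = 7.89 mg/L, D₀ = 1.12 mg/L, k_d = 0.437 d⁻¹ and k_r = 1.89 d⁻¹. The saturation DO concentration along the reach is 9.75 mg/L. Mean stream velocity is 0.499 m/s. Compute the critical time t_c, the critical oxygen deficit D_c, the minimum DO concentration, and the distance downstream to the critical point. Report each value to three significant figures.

t_c = [1/(k_r−k_d)] ln[(k_r/k_d)(1 − D₀(k_r−k_d)/(k_d L₀))]
= [1/(1.89−0.437)] ln[(1.89/0.437)(1 − 1.12×1.453/(0.437×7.89))]
= (1/1.453) ln[4.325 × 0.5280] = 0.6882 × ln(2.284) = 0.6882 × 0.8258 = 0.5683 d.
L(t_c) = L₀ e^(−k_d t_c) = 7.89 × 0.7801 = 6.155 mg/L, and at the critical point k_r D_c = k_d L, so D_c = (0.437/1.89) × 6.155 = 1.423 mg/L.
Minimum DO = C_s − D_c = 9.75 − 1.423 = 8.327 mg/L.
x_c = v t_c = 0.499 m/s × 0.5683 d × 86400 s/d = 24500 m ≈ 24.5 km.

t_c ≈ 0.568 d; D_c ≈ 1.42 mg/L; min DO ≈ 8.33 mg/L; x_c ≈ 24.5 km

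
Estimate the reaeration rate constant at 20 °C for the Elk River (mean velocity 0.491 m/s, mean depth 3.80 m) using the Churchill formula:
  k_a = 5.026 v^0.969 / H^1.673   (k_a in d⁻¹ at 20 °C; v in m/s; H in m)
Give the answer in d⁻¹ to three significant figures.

k_a ≈ 0.270 d⁻¹

k_a = 5.026 × 0.491^0.969 / 3.80^1.673 = 5.026 × 0.5019 / 9.332 = 0.2703 d⁻¹.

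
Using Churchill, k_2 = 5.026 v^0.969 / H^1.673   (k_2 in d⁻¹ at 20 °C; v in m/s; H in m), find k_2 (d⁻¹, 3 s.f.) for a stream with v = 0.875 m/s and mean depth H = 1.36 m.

k_2 = 5.026 × 0.875^0.969 / 1.36^1.673 = 5.026 × 0.8786 / 1.673 = 2.640 d⁻¹.

k_2 ≈ 2.64 d⁻¹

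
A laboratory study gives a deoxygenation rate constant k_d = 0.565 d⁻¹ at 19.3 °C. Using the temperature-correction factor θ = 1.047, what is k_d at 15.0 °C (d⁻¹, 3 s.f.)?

k_d(T₂) = k_d(T₁) · θ^(T₂−T₁) = 0.565 × 1.047^(15.0−19.3)
= 0.565 × 1.047^-4.30 = 0.565 × 0.8208 = 0.4637 d⁻¹.

k_d ≈ 0.464 d⁻¹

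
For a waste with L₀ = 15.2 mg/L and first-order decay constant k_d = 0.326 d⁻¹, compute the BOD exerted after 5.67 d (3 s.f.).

y_t = L₀(1 − e^(−k_d t)) = 15.2 × (1 − e^(−0.326×5.67))
= 15.2 × (1 − 0.1575) = 15.2 × 0.8425 = 12.81 mg/L.

y ≈ 12.8 mg/L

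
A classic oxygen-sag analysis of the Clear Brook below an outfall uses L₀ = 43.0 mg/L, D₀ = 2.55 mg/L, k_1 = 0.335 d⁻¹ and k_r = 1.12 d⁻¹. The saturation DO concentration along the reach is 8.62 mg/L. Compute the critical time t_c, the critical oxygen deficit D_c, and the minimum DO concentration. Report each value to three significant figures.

t_c ≈ 1.35 d; D_c ≈ 8.19 mg/L; min DO ≈ 0.429 mg/L

t_c = [1/(k_r−k_1)] ln[(k_r/k_1)(1 − D₀(k_r−k_1)/(k_1 L₀))]
= [1/(1.12−0.335)] ln[(1.12/0.335)(1 − 2.55×0.7850/(0.335×43.0))]
= (1/0.7850) ln[3.343 × 0.8610] = 1.274 × ln(2.879) = 1.274 × 1.057 = 1.347 d.
D_c = (k_1/k_r) L₀ e^(−k_1 t_c) = (0.335/1.12) × 43.0 × e^(−0.335×1.347) = 0.2991 × 43.0 × 0.6369 = 8.191 mg/L.
Minimum DO = C_s − D_c = 8.62 − 8.191 = 0.4291 mg/L.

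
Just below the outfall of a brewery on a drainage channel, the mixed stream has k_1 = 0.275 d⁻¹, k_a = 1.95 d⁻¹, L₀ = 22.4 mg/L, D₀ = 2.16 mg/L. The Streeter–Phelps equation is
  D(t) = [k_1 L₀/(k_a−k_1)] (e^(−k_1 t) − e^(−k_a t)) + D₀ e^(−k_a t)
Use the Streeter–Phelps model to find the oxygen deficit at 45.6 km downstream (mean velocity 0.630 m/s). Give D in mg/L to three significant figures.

D ≈ 2.62 mg/L

Travel time t = x/v = 45.6 km / (0.630 m/s) = 45600 m / 0.630 m/s = 72380 s = 0.8377 d.
k_1 L₀/(k_a−k_1) = 0.275×22.4/(1.95−0.275) = 6.160/1.675 = 3.678 mg/L.
e^(−k_1 t) = e^(−0.275×0.8377) = 0.7942; e^(−k_a t) = e^(−1.95×0.8377) = 0.1952.
D = 3.678 × (0.7942 − 0.1952) + 2.16 × 0.1952 = 2.203 + 0.4217 = 2.625 mg/L.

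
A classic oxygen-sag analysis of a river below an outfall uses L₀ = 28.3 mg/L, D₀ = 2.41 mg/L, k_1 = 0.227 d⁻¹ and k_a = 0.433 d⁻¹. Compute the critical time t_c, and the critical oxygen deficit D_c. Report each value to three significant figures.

At the critical point dD/dt = 0, so k_1 L₀ e^(−k_1 t) = k_a D. Substituting D(t) from the Streeter–Phelps equation and solving for t gives
t_c = ln[(k_a/k_1)(1 − D₀(k_a−k_1)/(k_1 L₀))] / (k_a−k_1).
Here k_a−k_1 = 0.2060 d⁻¹ and 1 − D₀(k_a−k_1)/(k_1 L₀) = 1 − 2.41×0.2060/(0.227×28.3) = 0.9227, so
t_c = ln(1.907 × 0.9227) / 0.2060 = 0.5654 / 0.2060 = 2.744 d.
L(t_c) = L₀ e^(−k_1 t_c) = 28.3 × 0.5363 = 15.18 mg/L, and at the critical point k_a D_c = k_1 L, so D_c = (0.227/0.433) × 15.18 = 7.957 mg/L.

t_c ≈ 2.74 d; D_c ≈ 7.96 mg/L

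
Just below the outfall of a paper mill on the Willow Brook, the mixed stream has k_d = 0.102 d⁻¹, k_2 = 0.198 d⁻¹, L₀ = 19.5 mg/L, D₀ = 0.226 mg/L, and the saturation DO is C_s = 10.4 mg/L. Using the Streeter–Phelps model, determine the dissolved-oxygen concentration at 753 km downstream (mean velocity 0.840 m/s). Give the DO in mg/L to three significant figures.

Travel time t = x/v = 753 km / (0.840 m/s) = 753000 m / 0.840 m/s = 896400 s = 10.38 d.
k_d L₀/(k_2−k_d) = 0.102×19.5/(0.198−0.102) = 1.989/0.09600 = 20.72 mg/L.
e^(−k_d t) = e^(−0.102×10.38) = 0.3471; e^(−k_2 t) = e^(−0.198×10.38) = 0.1282.
D = 20.72 × (0.3471 − 0.1282) + 0.226 × 0.1282 = 4.535 + 0.02897 = 4.564 mg/L.
DO = C_s − D = 10.4 − 4.564 = 5.836 mg/L.

DO ≈ 5.84 mg/L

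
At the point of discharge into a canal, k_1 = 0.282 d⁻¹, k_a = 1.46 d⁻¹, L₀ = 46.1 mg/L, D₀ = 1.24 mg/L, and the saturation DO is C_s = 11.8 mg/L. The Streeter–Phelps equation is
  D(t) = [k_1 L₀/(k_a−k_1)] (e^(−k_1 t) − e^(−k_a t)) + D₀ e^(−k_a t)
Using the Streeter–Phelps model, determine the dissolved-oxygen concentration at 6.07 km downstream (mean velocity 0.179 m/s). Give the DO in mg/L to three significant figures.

Travel time t = x/v = 6.07 km / (0.179 m/s) = 6070 m / 0.179 m/s = 33910 s = 0.3925 d.
k_1 L₀/(k_a−k_1) = 0.282×46.1/(1.46−0.282) = 13.00/1.178 = 11.04 mg/L.
e^(−k_1 t) = e^(−0.282×0.3925) = 0.8952; e^(−k_a t) = e^(−1.46×0.3925) = 0.5638.
D = 11.04 × (0.8952 − 0.5638) + 1.24 × 0.5638 = 3.657 + 0.6991 = 4.356 mg/L.
DO = C_s − D = 11.8 − 4.356 = 7.444 mg/L.

DO ≈ 7.44 mg/L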